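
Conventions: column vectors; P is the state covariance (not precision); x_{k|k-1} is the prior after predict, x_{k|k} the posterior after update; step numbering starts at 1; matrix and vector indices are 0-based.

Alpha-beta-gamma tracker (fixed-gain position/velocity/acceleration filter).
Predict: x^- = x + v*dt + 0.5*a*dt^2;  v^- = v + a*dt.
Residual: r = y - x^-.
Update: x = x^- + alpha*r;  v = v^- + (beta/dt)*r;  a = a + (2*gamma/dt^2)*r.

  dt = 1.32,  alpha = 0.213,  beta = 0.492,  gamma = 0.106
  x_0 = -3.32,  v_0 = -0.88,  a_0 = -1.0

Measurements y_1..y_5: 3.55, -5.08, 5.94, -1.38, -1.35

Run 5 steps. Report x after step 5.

step 1: x_pred=-5.3528  r=8.9028  x^+=-3.4565  v^+=1.1183  a^+=0.0832
step 2: x_pred=-1.9078  r=-3.1722  x^+=-2.5835  v^+=0.0458  a^+=-0.3027
step 3: x_pred=-2.7868  r=8.7268  x^+=-0.9280  v^+=2.8989  a^+=0.7591
step 4: x_pred=3.5598  r=-4.9398  x^+=2.5077  v^+=2.0596  a^+=0.1580
step 5: x_pred=5.3640  r=-6.7140  x^+=3.9339  v^+=-0.2343  a^+=-0.6589

x_post = 3.9339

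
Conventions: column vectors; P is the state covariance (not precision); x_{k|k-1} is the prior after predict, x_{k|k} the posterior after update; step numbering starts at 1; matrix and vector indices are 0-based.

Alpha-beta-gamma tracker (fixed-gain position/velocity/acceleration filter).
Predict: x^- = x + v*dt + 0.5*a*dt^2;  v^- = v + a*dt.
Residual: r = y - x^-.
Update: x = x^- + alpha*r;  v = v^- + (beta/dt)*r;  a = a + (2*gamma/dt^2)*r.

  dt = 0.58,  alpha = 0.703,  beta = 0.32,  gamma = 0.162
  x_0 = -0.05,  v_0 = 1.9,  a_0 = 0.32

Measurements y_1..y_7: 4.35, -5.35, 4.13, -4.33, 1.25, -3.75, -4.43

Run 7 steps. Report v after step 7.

step 1: x_pred=1.1058  r=3.2442  x^+=3.3865  v^+=3.8755  a^+=3.4446
step 2: x_pred=6.2136  r=-11.5636  x^+=-1.9156  v^+=-0.5066  a^+=-7.6928
step 3: x_pred=-3.5033  r=7.6333  x^+=1.8629  v^+=-0.7569  a^+=-0.3408
step 4: x_pred=1.3666  r=-5.6966  x^+=-2.6381  v^+=-4.0975  a^+=-5.8274
step 5: x_pred=-5.9949  r=7.2449  x^+=-0.9017  v^+=-3.4803  a^+=1.1504
step 6: x_pred=-2.7268  r=-1.0232  x^+=-3.4461  v^+=-3.3776  a^+=0.1649
step 7: x_pred=-5.3774  r=0.9474  x^+=-4.7114  v^+=-2.7593  a^+=1.0773

v_post = -2.7593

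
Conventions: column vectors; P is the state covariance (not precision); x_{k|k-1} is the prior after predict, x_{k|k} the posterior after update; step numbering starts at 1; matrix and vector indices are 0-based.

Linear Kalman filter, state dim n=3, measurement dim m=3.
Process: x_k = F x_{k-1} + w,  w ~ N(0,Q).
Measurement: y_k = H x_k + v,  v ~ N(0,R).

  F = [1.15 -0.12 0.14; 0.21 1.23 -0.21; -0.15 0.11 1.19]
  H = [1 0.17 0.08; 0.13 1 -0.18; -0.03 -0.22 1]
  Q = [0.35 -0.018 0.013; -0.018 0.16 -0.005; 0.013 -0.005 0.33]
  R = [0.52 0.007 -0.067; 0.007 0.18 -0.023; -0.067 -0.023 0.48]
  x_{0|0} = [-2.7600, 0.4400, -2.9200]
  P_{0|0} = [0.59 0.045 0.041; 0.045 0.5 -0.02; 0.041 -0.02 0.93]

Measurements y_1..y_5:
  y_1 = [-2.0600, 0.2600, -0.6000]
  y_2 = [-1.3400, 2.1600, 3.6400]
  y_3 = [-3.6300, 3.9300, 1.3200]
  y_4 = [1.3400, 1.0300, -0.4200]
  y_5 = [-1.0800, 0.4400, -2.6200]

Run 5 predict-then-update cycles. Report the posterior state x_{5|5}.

step 1: x^-=[-3.6356, 0.5748, -3.0124]  P^-=[1.1572 0.0732 0.1239; 0.0732 1.0134 -0.2129; 0.1239 -0.2129 1.6449]  S=[1.7559 0.3493 0.0666; 0.3493 1.3562 -0.7554; 0.0666 -0.7554 2.2622]  K=[0.6762 -0.0231 0.0047; -0.0409 0.8426 0.0889; 0.0895 0.0340 0.7549]  nu=[1.7189, -0.3844, 2.4298]  x^+=[-2.4532, 0.3967, -1.0374]  P^+=[0.3639 -0.0547 -0.0437; -0.0547 0.1675 0.0613; -0.0437 0.0613 0.3677]
step 2: x^-=[-3.0140, 0.1906, -0.8229]  P^-=[0.8399 -0.0203 -0.0653; -0.0203 0.3896 -0.0009; -0.0653 -0.0009 0.8944]  S=[1.3595 0.1598 -0.0959; 0.1598 0.6109 -0.2816; -0.0959 -0.2816 1.3981]  K=[0.6105 -0.0044 -0.0205; -0.0408 0.6777 0.0722; 0.0494 0.0059 0.6459]  nu=[1.7074, 2.2131, 4.4144]  x^+=[-2.0720, 1.9391, 2.1254]  P^+=[0.3311 -0.0483 -0.0514; -0.0483 0.1353 0.0501; -0.0514 0.0501 0.3161]
step 3: x^-=[-2.3180, 1.5037, 3.0534]  P^-=[0.7912 -0.0137 -0.0758; -0.0137 0.3470 -0.0106; -0.0758 -0.0106 0.8197]  S=[1.3094 0.1554 -0.1123; 0.1554 0.5707 -0.2704; -0.1123 -0.2704 1.3262]  K=[0.5951 0.0083 -0.0207; -0.0375 0.6487 0.0639; 0.0456 -0.0115 0.6231]  nu=[-1.8119, 3.2773, -1.4721]  x^+=[-3.3384, 3.6036, 2.0158]  P^+=[0.3225 -0.0448 -0.0502; -0.0448 0.1290 0.0453; -0.0502 0.0453 0.3047]
step 4: x^-=[-3.9894, 3.3080, 3.2959]  P^-=[0.7790 -0.0108 -0.0734; -0.0108 0.3407 -0.0155; -0.0734 -0.0155 0.8016]  S=[1.2982 0.1553 -0.1122; 0.1553 0.5661 -0.2707; -0.1122 -0.2707 1.3099]  K=[0.5911 0.0119 -0.0190; -0.0364 0.6435 0.0611; 0.0461 -0.0169 0.6167]  nu=[4.5033, -1.1661, -3.1079]  x^+=[-1.2823, 2.2040, 1.6066]  P^+=[0.3201 -0.0437 -0.0490; -0.0437 0.1277 0.0437; -0.0490 0.0437 0.3015]
step 5: x^-=[-1.5142, 2.1042, 2.3466]  P^-=[0.7759 -0.0101 -0.0716; -0.0101 0.3398 -0.0169; -0.0716 -0.0169 0.7961]  S=[1.2954 0.1551 -0.1110; 0.1551 0.5655 -0.2707; -0.1110 -0.2707 1.3048]  K=[0.5901 0.0127 -0.0182; -0.0361 0.6427 0.0603; 0.0465 -0.0181 0.6148]  nu=[-0.1112, -1.0450, -4.5491]  x^+=[-1.5104, 1.1624, -0.4364]  P^+=[0.3194 -0.0434 -0.0485; -0.0434 0.1275 0.0433; -0.0485 0.0433 0.3005]

x_post = [-1.5104, 1.1624, -0.4364]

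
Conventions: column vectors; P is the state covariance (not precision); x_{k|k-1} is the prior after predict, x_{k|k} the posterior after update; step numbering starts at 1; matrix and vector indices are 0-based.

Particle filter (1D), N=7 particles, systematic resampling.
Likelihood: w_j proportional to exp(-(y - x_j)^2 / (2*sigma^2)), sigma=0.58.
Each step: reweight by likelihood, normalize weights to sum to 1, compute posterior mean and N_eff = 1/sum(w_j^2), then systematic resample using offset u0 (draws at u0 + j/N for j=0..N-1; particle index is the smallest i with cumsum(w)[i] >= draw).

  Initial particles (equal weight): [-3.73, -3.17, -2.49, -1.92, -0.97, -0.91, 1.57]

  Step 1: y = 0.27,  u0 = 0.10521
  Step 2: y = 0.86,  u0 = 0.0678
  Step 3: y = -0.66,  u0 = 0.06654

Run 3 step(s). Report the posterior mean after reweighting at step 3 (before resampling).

post_mean = 1.5700

step 1: w=[0.0000, 0.0000, 0.0000, 0.0026, 0.3283, 0.4074, 0.2617]  mean=-0.2833  Neff=2.9221  idx=[4, 4, 5, 5, 5, 6, 6]
step 2: w=[0.0070, 0.0070, 0.0096, 0.0096, 0.0096, 0.4786, 0.4786]  mean=1.4630  Neff=2.1811  idx=[5, 5, 5, 5, 6, 6, 6]
step 3: w=[0.1429, 0.1429, 0.1429, 0.1429, 0.1429, 0.1429, 0.1429]  mean=1.5700  Neff=7.0000  idx=[0, 1, 2, 3, 4, 5, 6]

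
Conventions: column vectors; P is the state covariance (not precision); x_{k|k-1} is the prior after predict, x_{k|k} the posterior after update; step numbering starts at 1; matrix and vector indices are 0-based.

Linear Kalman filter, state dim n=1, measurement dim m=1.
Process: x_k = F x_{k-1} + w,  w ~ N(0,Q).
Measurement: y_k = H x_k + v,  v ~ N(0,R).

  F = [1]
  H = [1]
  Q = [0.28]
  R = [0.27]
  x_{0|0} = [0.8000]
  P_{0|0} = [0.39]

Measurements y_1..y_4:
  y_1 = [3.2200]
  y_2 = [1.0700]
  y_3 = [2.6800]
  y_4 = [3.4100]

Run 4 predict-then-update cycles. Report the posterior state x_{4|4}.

x_post = [2.9840]

step 1: x^-=[0.8000]  P^-=[0.6700]  S=[0.9400]  K=[0.7128]  nu=[2.4200]  x^+=[2.5249]  P^+=[0.1924]
step 2: x^-=[2.5249]  P^-=[0.4724]  S=[0.7424]  K=[0.6363]  nu=[-1.4549]  x^+=[1.5991]  P^+=[0.1718]
step 3: x^-=[1.5991]  P^-=[0.4518]  S=[0.7218]  K=[0.6259]  nu=[1.0809]  x^+=[2.2757]  P^+=[0.1690]
step 4: x^-=[2.2757]  P^-=[0.4490]  S=[0.7190]  K=[0.6245]  nu=[1.1343]  x^+=[2.9840]  P^+=[0.1686]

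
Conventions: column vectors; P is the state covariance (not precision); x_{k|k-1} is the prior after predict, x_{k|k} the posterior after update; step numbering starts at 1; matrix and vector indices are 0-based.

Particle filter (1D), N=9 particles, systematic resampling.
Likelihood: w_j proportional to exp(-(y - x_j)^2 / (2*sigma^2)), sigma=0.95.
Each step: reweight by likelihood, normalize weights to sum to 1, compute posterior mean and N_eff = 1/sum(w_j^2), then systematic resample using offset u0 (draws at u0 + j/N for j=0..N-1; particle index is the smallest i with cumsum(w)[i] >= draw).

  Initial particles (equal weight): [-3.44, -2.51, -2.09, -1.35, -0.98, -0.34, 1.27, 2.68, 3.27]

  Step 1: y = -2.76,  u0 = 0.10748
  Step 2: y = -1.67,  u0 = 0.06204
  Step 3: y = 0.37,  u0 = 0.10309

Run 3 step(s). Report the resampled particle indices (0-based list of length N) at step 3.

resampled_idx = [6, 7, 8, 8, 8, 8, 8, 8, 8]

step 1: w=[0.2526, 0.3152, 0.2545, 0.1085, 0.0564, 0.0127, 0.0000, 0.0000, 0.0000]  mean=-2.3981  Neff=4.1140  idx=[0, 0, 1, 1, 1, 2, 2, 3, 5]
step 2: w=[0.0320, 0.0320, 0.1226, 0.1226, 0.1226, 0.1644, 0.1644, 0.1713, 0.0680]  mean=-2.0850  Neff=7.3964  idx=[1, 2, 3, 4, 5, 6, 6, 7, 8]
step 3: w=[0.0003, 0.0093, 0.0093, 0.0093, 0.0322, 0.0322, 0.0322, 0.1788, 0.6964]  mean=-0.7512  Neff=1.9221  idx=[6, 7, 8, 8, 8, 8, 8, 8, 8]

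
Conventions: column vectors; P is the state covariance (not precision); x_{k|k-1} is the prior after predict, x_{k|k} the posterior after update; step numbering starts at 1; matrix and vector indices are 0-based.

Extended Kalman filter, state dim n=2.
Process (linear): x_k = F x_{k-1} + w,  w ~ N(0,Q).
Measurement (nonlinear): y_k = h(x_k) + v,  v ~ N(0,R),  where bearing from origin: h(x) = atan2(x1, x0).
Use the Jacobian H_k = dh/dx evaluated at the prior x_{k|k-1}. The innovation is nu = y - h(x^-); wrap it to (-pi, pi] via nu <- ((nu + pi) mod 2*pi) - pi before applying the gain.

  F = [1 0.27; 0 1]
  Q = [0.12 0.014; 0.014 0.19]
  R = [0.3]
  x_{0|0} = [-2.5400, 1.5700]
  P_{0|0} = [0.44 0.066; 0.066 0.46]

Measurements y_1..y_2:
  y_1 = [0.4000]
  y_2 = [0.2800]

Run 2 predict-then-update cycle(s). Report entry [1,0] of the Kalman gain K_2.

step 1: x^-=[-2.1161, 1.5700]  P^-=[0.6292 0.2042; 0.2042 0.6500]  H_jac=[-0.2261 -0.3048]  S=[0.4207]  K=[-0.4861; -0.5807]  nu=[-2.1033]  x^+=[-1.0936, 2.7913]  P^+=[0.5298 0.0854; 0.0854 0.5081]
step 2: x^-=[-0.3400, 2.7913]  P^-=[0.7329 0.2366; 0.2366 0.6981]  H_jac=[-0.3530 -0.0430]  S=[0.3998]  K=[-0.6726; -0.2840]  nu=[-1.4120]  x^+=[0.6097, 3.1924]  P^+=[0.5521 0.1603; 0.1603 0.6659]

K[1,0] = -0.2840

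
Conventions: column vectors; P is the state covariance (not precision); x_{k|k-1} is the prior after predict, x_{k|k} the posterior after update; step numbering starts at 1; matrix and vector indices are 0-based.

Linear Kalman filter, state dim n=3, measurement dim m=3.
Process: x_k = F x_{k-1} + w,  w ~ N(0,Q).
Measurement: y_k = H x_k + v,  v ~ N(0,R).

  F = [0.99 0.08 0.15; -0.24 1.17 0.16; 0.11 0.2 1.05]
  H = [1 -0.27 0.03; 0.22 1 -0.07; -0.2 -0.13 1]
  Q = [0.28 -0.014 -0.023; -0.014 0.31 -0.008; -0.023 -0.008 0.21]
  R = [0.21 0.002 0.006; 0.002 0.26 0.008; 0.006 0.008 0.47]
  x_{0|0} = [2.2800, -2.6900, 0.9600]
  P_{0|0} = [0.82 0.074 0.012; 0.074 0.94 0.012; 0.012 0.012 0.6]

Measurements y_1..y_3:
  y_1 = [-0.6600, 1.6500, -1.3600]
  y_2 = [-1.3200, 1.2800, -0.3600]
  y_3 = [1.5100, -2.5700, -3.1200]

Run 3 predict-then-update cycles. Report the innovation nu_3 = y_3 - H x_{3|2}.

innov = [2.5120, -4.1697, -2.8929]

step 1: x^-=[2.1860, -3.5409, 0.7208]  P^-=[1.1188 -0.0184 0.2052; -0.0184 1.6214 0.3094; 0.2052 0.3094 0.9301]  S=[1.4651 -0.2068 -0.0123; -0.2068 1.8823 0.0473; -0.0123 0.0473 1.3088]  K=[0.7996 0.2015 -0.0121; -0.1881 0.8259 0.0465; 0.1289 0.1517 0.6443]  nu=[-3.8237, 4.7604, -2.1039]  x^+=[0.1133, 1.0119, -0.4054]  P^+=[0.1721 0.0186 0.0376; 0.0186 0.2147 0.0590; 0.0376 0.0590 0.3200]
step 2: x^-=[0.1324, 1.0918, -0.2108]  P^-=[0.4728 0.0098 0.0998; 0.0098 0.6308 0.1585; 0.0998 0.1585 0.6077]  S=[0.7275 -0.0549 0.0069; -0.0549 0.8957 0.0437; 0.0069 0.0437 1.0267]  K=[0.6626 0.1603 -0.0074; -0.1630 0.6821 0.0447; 0.1084 0.1340 0.5460]  nu=[-1.1512, 0.1443, 0.0193]  x^+=[-0.6075, 1.3788, -0.3058]  P^+=[0.1422 0.0139 0.0320; 0.0139 0.1779 0.0514; 0.0320 0.0514 0.2714]
step 3: x^-=[-0.5370, 1.7100, -0.1122]  P^-=[0.4396 0.0048 0.0806; 0.0048 0.5777 0.1338; 0.0806 0.1338 0.5477]  S=[0.6923 -0.0525 -0.0021; -0.0525 0.8425 0.0281; -0.0021 0.0281 0.9782]  K=[0.6483 0.1545 -0.0111; -0.1621 0.6644 0.0397; 0.0989 0.1232 0.5223]  nu=[2.5120, -4.1697, -2.8929]  x^+=[0.4794, -1.5822, -1.8882]  P^+=[0.1390 0.0129 0.0294; 0.0129 0.1733 0.0481; 0.0294 0.0481 0.2592]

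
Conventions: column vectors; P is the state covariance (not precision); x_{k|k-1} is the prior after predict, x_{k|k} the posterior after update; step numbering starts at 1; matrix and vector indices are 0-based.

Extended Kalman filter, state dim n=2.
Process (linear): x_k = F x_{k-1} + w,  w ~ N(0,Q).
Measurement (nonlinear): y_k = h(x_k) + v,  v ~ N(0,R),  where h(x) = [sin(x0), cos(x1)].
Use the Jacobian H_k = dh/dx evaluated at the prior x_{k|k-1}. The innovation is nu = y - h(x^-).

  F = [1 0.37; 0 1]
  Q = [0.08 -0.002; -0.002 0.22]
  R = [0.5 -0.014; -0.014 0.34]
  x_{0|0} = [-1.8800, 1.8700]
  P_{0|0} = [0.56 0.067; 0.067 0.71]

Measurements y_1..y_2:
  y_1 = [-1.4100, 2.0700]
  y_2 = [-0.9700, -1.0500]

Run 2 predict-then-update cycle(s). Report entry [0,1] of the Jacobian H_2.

step 1: x^-=[-1.1881, 1.8700]  P^-=[0.7868 0.3277; 0.3277 0.9300]  H_jac=[0.3734 0.0000; 0.0000 -0.9556]  S=[0.6097 -0.1309; -0.1309 1.1892]  K=[0.4356 -0.2154; 0.0412 -0.7428]  nu=[-0.4823, 2.3648]  x^+=[-1.9075, 0.0937]  P^+=[0.5914 0.0830; 0.0830 0.2649]
step 2: x^-=[-1.8728, 0.0937]  P^-=[0.7690 0.1790; 0.1790 0.4849]  H_jac=[-0.2975 0.0000; 0.0000 -0.0935]  S=[0.5680 -0.0090; -0.0090 0.3442]  K=[-0.4036 -0.0592; -0.0959 -0.1343]  nu=[-0.0153, -2.0456]  x^+=[-1.7455, 0.3698]  P^+=[0.6757 0.1548; 0.1548 0.4737]

H_jac[0,1] = 0.0000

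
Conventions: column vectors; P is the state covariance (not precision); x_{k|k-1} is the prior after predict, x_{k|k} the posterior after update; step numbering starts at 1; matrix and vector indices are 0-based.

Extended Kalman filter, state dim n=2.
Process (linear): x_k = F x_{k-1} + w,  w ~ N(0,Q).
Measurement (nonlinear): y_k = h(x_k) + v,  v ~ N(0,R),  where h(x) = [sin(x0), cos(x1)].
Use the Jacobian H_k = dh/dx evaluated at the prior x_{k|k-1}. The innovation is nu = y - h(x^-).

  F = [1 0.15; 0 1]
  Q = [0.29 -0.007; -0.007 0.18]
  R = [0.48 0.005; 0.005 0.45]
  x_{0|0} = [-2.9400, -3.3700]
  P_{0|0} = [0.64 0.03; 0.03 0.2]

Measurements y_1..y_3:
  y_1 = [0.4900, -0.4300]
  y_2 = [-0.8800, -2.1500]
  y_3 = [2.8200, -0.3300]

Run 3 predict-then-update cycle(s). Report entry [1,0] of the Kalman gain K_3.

step 1: x^-=[-3.4455, -3.3700]  P^-=[0.9435 0.0530; 0.0530 0.3800]  H_jac=[-0.9542 0.0000; 0.0000 -0.2264]  S=[1.3390 0.0165; 0.0165 0.4695]  K=[-0.6723 -0.0020; -0.0355 -0.1820]  nu=[0.1907, 0.5440]  x^+=[-3.5748, -3.4758]  P^+=[0.3382 0.0188; 0.0188 0.3625]
step 2: x^-=[-4.0962, -3.4758]  P^-=[0.6420 0.0662; 0.0662 0.5425]  H_jac=[-0.5779 0.0000; 0.0000 -0.3280]  S=[0.6944 0.0176; 0.0176 0.5084]  K=[-0.5337 -0.0243; -0.0463 -0.3485]  nu=[-1.6961, -1.2053]  x^+=[-3.1617, -2.9773]  P^+=[0.4435 0.0415; 0.0415 0.4788]
step 3: x^-=[-3.6083, -2.9773]  P^-=[0.7567 0.1063; 0.1063 0.6588]  H_jac=[-0.8930 0.0000; 0.0000 0.1636]  S=[1.0835 -0.0105; -0.0105 0.4676]  K=[-0.6235 0.0231; -0.0854 0.2285]  nu=[2.3700, 0.6565]  x^+=[-5.0708, -3.0296]  P^+=[0.3350 0.0446; 0.0446 0.6260]

K[1,0] = -0.0854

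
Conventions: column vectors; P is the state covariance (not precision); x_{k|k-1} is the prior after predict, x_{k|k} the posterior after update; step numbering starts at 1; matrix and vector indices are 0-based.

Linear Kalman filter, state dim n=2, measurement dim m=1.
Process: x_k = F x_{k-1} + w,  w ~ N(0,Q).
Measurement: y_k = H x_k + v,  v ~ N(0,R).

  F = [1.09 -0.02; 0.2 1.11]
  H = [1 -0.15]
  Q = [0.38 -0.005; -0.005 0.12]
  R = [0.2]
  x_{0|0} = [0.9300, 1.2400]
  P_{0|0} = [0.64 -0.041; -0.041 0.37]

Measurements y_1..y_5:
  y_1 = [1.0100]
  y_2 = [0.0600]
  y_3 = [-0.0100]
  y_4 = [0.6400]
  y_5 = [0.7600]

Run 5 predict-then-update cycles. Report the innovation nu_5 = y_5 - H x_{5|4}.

step 1: x^-=[0.9889, 1.5624]  P^-=[1.1423 0.0769; 0.0769 0.5833]  S=[1.3324]  K=[0.8487; -0.0080]  nu=[0.2555]  x^+=[1.2057, 1.5604]  P^+=[0.1826 0.0859; 0.0859 0.5832]
step 2: x^-=[1.2830, 1.9731]  P^-=[0.5935 0.1254; 0.1254 0.8840]  S=[0.7757]  K=[0.7408; -0.0092]  nu=[-0.9270]  x^+=[0.5963, 1.9817]  P^+=[0.1678 0.1307; 0.1307 0.8839]
step 3: x^-=[0.6103, 2.3190]  P^-=[0.5740 0.1696; 0.1696 1.2738]  S=[0.7518]  K=[0.7297; -0.0286]  nu=[-0.2725]  x^+=[0.4115, 2.3267]  P^+=[0.1737 0.1853; 0.1853 1.2732]
step 4: x^-=[0.4020, 2.6650]  P^-=[0.5788 0.2280; 0.2280 1.7779]  S=[0.7504]  K=[0.7258; -0.0515]  nu=[0.6378]  x^+=[0.8648, 2.6321]  P^+=[0.1836 0.2561; 0.2561 1.7760]
step 5: x^-=[0.8900, 3.0946]  P^-=[0.5876 0.3044; 0.3044 2.4292]  S=[0.7510]  K=[0.7217; -0.0799]  nu=[0.3342]  x^+=[1.1312, 3.0679]  P^+=[0.1965 0.3477; 0.3477 2.4244]

innov = [0.3342]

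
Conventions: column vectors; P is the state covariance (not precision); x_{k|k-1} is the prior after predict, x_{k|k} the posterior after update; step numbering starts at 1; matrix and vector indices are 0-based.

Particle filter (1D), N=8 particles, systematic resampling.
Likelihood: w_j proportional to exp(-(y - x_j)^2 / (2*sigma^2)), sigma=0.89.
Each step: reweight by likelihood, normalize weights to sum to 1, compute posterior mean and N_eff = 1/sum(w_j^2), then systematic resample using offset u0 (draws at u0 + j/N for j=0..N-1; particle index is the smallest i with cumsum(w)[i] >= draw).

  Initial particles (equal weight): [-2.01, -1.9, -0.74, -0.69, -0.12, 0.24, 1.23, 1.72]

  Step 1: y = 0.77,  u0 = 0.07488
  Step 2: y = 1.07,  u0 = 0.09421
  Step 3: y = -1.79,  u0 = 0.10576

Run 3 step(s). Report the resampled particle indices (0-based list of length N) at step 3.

resampled_idx = [0, 0, 0, 0, 1, 1, 2, 5]

step 1: w=[0.0022, 0.0033, 0.0697, 0.0766, 0.1783, 0.2463, 0.2573, 0.1663]  mean=0.5251  Neff=5.0750  idx=[2, 4, 4, 5, 5, 6, 6, 7]
step 2: w=[0.0254, 0.0823, 0.0823, 0.1302, 0.1302, 0.1979, 0.1979, 0.1540]  mean=0.7756  Neff=6.6631  idx=[1, 3, 4, 5, 5, 6, 6, 7]
step 3: w=[0.5158, 0.2225, 0.2225, 0.0095, 0.0095, 0.0095, 0.0095, 0.0013]  mean=0.0937  Neff=2.7364  idx=[0, 0, 0, 0, 1, 1, 2, 5]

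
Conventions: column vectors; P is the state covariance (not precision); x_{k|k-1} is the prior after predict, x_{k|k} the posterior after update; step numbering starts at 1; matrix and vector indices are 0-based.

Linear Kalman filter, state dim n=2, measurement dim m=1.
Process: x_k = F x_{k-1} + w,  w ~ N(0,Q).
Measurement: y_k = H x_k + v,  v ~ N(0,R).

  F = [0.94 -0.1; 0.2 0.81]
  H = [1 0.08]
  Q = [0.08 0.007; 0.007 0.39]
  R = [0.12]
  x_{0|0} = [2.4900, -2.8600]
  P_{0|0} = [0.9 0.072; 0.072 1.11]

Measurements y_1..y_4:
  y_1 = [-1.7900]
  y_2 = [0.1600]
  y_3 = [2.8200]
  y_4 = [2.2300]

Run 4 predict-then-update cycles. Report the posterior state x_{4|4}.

x_post = [2.2221, -1.7987]

step 1: x^-=[2.6266, -1.8186]  P^-=[0.8728 0.1397; 0.1397 1.1776]  S=[1.0227]  K=[0.8644; 0.2287]  nu=[-4.2711]  x^+=[-1.0652, -2.7954]  P^+=[0.1087 -0.0625; -0.0625 1.1241]
step 2: x^-=[-0.7218, -2.4773]  P^-=[0.1991 -0.1099; -0.1099 1.1116]  S=[0.3086]  K=[0.6166; -0.0681]  nu=[1.0799]  x^+=[-0.0559, -2.5508]  P^+=[0.0817 -0.0970; -0.0970 1.1102]
step 3: x^-=[0.2025, -2.0773]  P^-=[0.1816 -0.1395; -0.1395 1.0903]  S=[0.2862]  K=[0.5954; -0.1825]  nu=[2.7837]  x^+=[1.8598, -2.5854]  P^+=[0.0801 -0.1084; -0.1084 1.0807]
step 4: x^-=[2.0068, -1.7222]  P^-=[0.1820 -0.1458; -0.1458 1.0672]  S=[0.2855]  K=[0.5966; -0.2117]  nu=[0.3610]  x^+=[2.2221, -1.7987]  P^+=[0.0804 -0.1098; -0.1098 1.0544]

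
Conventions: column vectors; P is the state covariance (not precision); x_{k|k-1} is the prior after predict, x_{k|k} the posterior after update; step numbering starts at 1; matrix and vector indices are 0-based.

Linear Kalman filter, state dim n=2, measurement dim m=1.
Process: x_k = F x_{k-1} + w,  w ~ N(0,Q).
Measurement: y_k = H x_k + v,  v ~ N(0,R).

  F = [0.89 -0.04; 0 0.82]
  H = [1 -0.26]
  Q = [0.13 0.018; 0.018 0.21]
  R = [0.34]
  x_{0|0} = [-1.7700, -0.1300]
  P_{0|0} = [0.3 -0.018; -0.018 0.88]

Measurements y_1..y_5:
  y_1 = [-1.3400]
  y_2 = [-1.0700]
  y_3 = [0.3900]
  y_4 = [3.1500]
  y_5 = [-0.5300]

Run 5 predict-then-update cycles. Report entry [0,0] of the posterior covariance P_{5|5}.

step 1: x^-=[-1.5701, -0.1066]  P^-=[0.3703 -0.0240; -0.0240 0.8017]  S=[0.7770]  K=[0.4846; -0.2992]  nu=[0.2024]  x^+=[-1.4720, -0.1671]  P^+=[0.1878 0.0887; 0.0887 0.7322]
step 2: x^-=[-1.3034, -0.1371]  P^-=[0.2736 0.0587; 0.0587 0.7023]  S=[0.6306]  K=[0.4097; -0.1965]  nu=[0.1978]  x^+=[-1.2224, -0.1759]  P^+=[0.1678 0.1095; 0.1095 0.6780]
step 3: x^-=[-1.0809, -0.1443]  P^-=[0.2562 0.0756; 0.0756 0.6659]  S=[0.6019]  K=[0.3930; -0.1620]  nu=[1.4334]  x^+=[-0.5176, -0.3764]  P^+=[0.1632 0.1140; 0.1140 0.6501]
step 4: x^-=[-0.4456, -0.3087]  P^-=[0.2522 0.0798; 0.0798 0.6471]  S=[0.5945]  K=[0.3894; -0.1487]  nu=[3.5154]  x^+=[0.9232, -0.8315]  P^+=[0.1621 0.1143; 0.1143 0.6340]
step 5: x^-=[0.8549, -0.6818]  P^-=[0.2513 0.0806; 0.0806 0.6363]  S=[0.5924]  K=[0.3888; -0.1432]  nu=[-1.5622]  x^+=[0.2475, -0.4581]  P^+=[0.1617 0.1136; 0.1136 0.6241]

P_post[0,0] = 0.1617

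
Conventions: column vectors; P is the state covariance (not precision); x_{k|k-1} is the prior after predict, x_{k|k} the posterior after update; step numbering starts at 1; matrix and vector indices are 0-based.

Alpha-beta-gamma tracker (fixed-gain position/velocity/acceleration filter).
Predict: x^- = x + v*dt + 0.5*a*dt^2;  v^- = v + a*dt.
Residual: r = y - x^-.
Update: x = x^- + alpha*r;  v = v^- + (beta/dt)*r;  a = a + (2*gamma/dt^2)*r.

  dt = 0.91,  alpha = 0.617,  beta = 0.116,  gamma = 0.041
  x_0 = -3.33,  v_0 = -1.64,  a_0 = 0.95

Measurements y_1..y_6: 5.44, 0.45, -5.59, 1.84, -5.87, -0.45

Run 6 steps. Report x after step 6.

x_post = -0.1130

step 1: x_pred=-4.4291  r=9.8691  x^+=1.6602  v^+=0.4825  a^+=1.9273
step 2: x_pred=2.8972  r=-2.4472  x^+=1.3873  v^+=1.9244  a^+=1.6849
step 3: x_pred=3.8361  r=-9.4261  x^+=-1.9798  v^+=2.2561  a^+=0.7515
step 4: x_pred=0.3844  r=1.4556  x^+=1.2825  v^+=3.1255  a^+=0.8957
step 5: x_pred=4.4976  r=-10.3676  x^+=-1.8992  v^+=2.6190  a^+=-0.1310
step 6: x_pred=0.4299  r=-0.8799  x^+=-0.1130  v^+=2.3877  a^+=-0.2181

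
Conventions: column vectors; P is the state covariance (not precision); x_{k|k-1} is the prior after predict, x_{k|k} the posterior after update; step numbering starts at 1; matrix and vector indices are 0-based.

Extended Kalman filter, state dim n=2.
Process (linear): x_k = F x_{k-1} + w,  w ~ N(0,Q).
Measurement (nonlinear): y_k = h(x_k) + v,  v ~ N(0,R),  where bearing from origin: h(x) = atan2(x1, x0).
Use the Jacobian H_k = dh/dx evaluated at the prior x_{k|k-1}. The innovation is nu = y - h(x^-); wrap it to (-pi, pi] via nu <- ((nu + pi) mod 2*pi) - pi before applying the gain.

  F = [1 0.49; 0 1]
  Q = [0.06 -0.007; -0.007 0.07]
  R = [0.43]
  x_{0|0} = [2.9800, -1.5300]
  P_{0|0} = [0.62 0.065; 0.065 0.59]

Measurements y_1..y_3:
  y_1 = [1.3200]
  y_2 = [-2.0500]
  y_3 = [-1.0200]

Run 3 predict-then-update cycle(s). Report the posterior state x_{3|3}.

step 1: x^-=[2.2303, -1.5300]  P^-=[0.8854 0.3471; 0.3471 0.6600]  H_jac=[0.2092 0.3049]  S=[0.5744]  K=[0.5067; 0.4768]  nu=[1.9213]  x^+=[3.2037, -0.6140]  P^+=[0.7379 0.2084; 0.2084 0.5295]
step 2: x^-=[2.9029, -0.6140]  P^-=[1.1292 0.4608; 0.4608 0.5995]  H_jac=[0.0697 0.3297]  S=[0.5219]  K=[0.4421; 0.4403]  nu=[-1.8415]  x^+=[2.0888, -1.4249]  P^+=[1.0272 0.3592; 0.3592 0.4983]
step 3: x^-=[1.3906, -1.4249]  P^-=[1.5589 0.5964; 0.5964 0.5683]  H_jac=[0.3595 0.3508]  S=[0.8517]  K=[0.9035; 0.4857]  nu=[-0.2224]  x^+=[1.1896, -1.5330]  P^+=[0.8636 0.2226; 0.2226 0.3673]

x_post = [1.1896, -1.5330]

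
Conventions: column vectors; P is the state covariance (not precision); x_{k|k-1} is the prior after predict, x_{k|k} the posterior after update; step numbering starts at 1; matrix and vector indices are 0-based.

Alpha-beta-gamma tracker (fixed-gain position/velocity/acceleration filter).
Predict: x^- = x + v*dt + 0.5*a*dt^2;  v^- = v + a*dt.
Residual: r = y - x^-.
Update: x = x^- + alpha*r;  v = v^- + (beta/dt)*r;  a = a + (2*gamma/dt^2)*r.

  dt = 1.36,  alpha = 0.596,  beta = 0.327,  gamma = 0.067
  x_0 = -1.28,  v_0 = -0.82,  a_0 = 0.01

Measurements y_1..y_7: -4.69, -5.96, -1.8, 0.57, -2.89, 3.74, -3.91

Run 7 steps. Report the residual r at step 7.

resid = -10.4894

step 1: x_pred=-2.3860  r=-2.3040  x^+=-3.7592  v^+=-1.3604  a^+=-0.1569
step 2: x_pred=-5.7544  r=-0.2056  x^+=-5.8769  v^+=-1.6232  a^+=-0.1718
step 3: x_pred=-8.2434  r=6.4434  x^+=-4.4032  v^+=-0.3076  a^+=0.2950
step 4: x_pred=-4.5487  r=5.1187  x^+=-1.4980  v^+=1.3243  a^+=0.6658
step 5: x_pred=0.9189  r=-3.8089  x^+=-1.3512  v^+=1.3140  a^+=0.3899
step 6: x_pred=0.7965  r=2.9435  x^+=2.5508  v^+=2.5520  a^+=0.6031
step 7: x_pred=6.5794  r=-10.4894  x^+=0.3277  v^+=0.8503  a^+=-0.1568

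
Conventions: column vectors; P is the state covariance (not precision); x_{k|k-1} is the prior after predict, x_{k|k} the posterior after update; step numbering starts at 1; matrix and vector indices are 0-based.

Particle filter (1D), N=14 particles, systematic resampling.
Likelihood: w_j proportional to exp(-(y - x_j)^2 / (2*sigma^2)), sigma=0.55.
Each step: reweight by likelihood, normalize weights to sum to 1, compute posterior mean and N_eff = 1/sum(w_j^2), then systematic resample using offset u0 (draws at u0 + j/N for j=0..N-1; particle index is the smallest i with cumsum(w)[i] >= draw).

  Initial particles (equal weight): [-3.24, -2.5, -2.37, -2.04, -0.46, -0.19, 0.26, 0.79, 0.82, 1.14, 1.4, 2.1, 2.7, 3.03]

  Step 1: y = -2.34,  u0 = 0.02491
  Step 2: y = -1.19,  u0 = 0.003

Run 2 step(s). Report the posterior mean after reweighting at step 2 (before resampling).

post_mean = -2.1807

step 1: w=[0.0850, 0.3108, 0.3237, 0.2794, 0.0009, 0.0002, 0.0000, 0.0000, 0.0000, 0.0000, 0.0000, 0.0000, 0.0000, 0.0000]  mean=-2.3900  Neff=3.4883  idx=[0, 1, 1, 1, 1, 1, 2, 2, 2, 2, 3, 3, 3, 3]
step 2: w=[0.0005, 0.0308, 0.0308, 0.0308, 0.0308, 0.0308, 0.0525, 0.0525, 0.0525, 0.0525, 0.1589, 0.1589, 0.1589, 0.1589]  mean=-2.1807  Neff=8.5633  idx=[1, 3, 5, 7, 8, 9, 10, 10, 11, 11, 12, 12, 13, 13]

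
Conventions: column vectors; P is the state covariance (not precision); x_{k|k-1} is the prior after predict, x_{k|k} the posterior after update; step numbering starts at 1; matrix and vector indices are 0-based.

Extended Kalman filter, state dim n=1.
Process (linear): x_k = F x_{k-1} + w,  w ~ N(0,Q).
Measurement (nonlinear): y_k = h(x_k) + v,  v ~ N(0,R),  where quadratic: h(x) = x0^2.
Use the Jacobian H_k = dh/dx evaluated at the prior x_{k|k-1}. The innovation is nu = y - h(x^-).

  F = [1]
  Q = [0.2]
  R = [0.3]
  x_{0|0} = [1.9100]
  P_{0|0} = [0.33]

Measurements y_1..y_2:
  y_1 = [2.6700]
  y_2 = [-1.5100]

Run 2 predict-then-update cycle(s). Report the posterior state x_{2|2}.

step 1: x^-=[1.9100]  P^-=[0.5300]  H_jac=[3.8200]  S=[8.0340]  K=[0.2520]  nu=[-0.9781]  x^+=[1.6635]  P^+=[0.0198]
step 2: x^-=[1.6635]  P^-=[0.2198]  H_jac=[3.3270]  S=[2.7329]  K=[0.2676]  nu=[-4.2773]  x^+=[0.5190]  P^+=[0.0241]

x_post = [0.5190]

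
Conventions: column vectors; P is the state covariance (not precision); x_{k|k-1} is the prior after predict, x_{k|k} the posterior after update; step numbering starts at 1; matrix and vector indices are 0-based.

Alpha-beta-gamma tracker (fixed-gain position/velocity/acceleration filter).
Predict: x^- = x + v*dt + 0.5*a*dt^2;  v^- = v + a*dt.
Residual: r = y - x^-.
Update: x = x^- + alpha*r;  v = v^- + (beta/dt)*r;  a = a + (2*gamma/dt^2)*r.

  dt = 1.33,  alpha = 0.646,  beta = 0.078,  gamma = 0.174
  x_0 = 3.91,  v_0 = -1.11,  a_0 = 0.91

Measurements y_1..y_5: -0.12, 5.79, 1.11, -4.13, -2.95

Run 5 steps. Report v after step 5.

step 1: x_pred=3.2385  r=-3.3585  x^+=1.0689  v^+=-0.0967  a^+=0.2493
step 2: x_pred=1.1608  r=4.6292  x^+=4.1513  v^+=0.5063  a^+=1.1600
step 3: x_pred=5.8506  r=-4.7406  x^+=2.7882  v^+=1.7711  a^+=0.2273
step 4: x_pred=5.3448  r=-9.4748  x^+=-0.7759  v^+=1.5178  a^+=-1.6367
step 5: x_pred=-0.2048  r=-2.7452  x^+=-1.9782  v^+=-0.8200  a^+=-2.1767

v_post = -0.8200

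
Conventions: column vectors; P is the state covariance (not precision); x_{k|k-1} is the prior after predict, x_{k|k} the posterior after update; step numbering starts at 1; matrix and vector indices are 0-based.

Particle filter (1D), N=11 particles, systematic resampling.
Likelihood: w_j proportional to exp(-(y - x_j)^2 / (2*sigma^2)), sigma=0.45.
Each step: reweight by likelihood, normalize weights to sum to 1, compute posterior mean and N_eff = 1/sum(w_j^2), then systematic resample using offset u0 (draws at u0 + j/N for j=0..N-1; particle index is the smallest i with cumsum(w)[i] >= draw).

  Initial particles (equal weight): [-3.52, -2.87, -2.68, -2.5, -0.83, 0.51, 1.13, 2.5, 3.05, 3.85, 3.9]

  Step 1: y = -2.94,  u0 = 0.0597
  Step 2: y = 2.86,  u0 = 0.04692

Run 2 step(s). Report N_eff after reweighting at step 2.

step 1: w=[0.1508, 0.3419, 0.2928, 0.2145, 0.0000, 0.0000, 0.0000, 0.0000, 0.0000, 0.0000, 0.0000]  mean=-2.8330  Neff=3.6850  idx=[0, 0, 1, 1, 1, 2, 2, 2, 3, 3, 3]
step 2: w=[0.0000, 0.0000, 0.0000, 0.0000, 0.0000, 0.0026, 0.0026, 0.0026, 0.3307, 0.3307, 0.3307]  mean=-2.5014  Neff=3.0475  idx=[8, 8, 8, 8, 9, 9, 9, 10, 10, 10, 10]

N_eff = 3.0475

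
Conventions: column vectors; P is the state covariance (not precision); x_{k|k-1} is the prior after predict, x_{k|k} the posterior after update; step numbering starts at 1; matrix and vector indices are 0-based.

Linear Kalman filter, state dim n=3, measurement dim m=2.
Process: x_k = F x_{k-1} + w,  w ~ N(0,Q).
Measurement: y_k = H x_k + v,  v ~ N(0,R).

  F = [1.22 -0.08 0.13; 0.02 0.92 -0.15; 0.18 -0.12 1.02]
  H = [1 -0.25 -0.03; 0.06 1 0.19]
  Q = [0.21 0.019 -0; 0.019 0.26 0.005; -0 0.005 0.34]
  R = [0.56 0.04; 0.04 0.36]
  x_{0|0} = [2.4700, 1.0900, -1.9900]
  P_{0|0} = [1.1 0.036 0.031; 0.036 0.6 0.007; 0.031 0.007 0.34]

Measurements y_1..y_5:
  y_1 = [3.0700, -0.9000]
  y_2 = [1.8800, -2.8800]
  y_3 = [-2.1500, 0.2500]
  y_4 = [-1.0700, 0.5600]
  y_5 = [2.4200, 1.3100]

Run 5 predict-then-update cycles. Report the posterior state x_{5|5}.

step 1: x^-=[2.6675, 1.3507, -1.7160]  P^-=[1.8595 0.0307 0.3252; 0.0307 0.7751 -0.0969; 0.3252 -0.0969 0.7461]  S=[2.4323 0.0525; 0.0525 1.1430]  K=[0.7542 0.1439; -0.0803 0.6673; 0.1334 0.0502]  nu=[0.6887, -2.0847]  x^+=[2.8870, -0.0958, -1.7287]  P^+=[0.4408 0.0424 0.0693; 0.0424 0.2561 -0.1136; 0.0693 -0.1136 0.6993]
step 2: x^-=[3.3050, 0.2290, -1.2321]  P^-=[0.8956 0.0173 0.2840; 0.0173 0.5252 -0.2309; 0.2840 -0.2309 1.1369]  S=[1.4603 0.0444; 0.0444 0.8502]  K=[0.6010 0.1157; -0.0907 0.5720; 0.2109 -0.0085]  nu=[-1.4047, -3.0731]  x^+=[2.1053, -1.4015, -1.5025]  P^+=[0.3506 0.0259 0.0989; 0.0259 0.2395 -0.2042; 0.0989 -0.2042 1.0720]
step 3: x^-=[2.4853, -1.0219, -0.9854]  P^-=[0.7821 -0.0267 0.3625; -0.0267 0.5437 -0.3760; 0.3625 -0.3760 1.5553]  S=[1.3634 0.0132; 0.0132 0.8249]  K=[0.5696 0.0989; -0.1166 0.5725; 0.3013 -0.0760]  nu=[-4.9203, 1.3100]  x^+=[-0.1877, 0.3015, -2.5676]  P^+=[0.3302 0.0129 0.1349; 0.0129 0.2566 -0.2946; 0.1349 -0.2946 1.4274]
step 4: x^-=[-0.5869, 0.6588, -2.6889]  P^-=[0.7736 -0.0683 0.4618; -0.0683 0.5904 -0.5211; 0.4618 -0.5211 1.9605]  S=[1.3709 -0.0123; -0.0123 0.8283]  K=[0.5675 0.0880; -0.1408 0.5862; 0.3877 -0.1401]  nu=[-0.3991, 0.4473]  x^+=[-0.7740, 0.9772, -2.9063]  P^+=[0.3270 0.0025 0.1698; 0.0025 0.2765 -0.3751; 0.1698 -0.3751 1.7368]
step 5: x^-=[-1.4002, 1.3195, -3.2210]  P^-=[0.7890 -0.1045 0.5562; -0.1045 0.6359 -0.6496; 0.5562 -0.6496 2.3157]  S=[1.4000 -0.0327; -0.0327 0.8356]  K=[0.5722 0.0805; -0.1602 0.5995; 0.4591 -0.1929]  nu=[4.0535, 0.6865]  x^+=[0.9745, 1.0815, -1.4924]  P^+=[0.3282 -0.0056 0.1989; -0.0056 0.2933 -0.4399; 0.1989 -0.4399 1.9837]

x_post = [0.9745, 1.0815, -1.4924]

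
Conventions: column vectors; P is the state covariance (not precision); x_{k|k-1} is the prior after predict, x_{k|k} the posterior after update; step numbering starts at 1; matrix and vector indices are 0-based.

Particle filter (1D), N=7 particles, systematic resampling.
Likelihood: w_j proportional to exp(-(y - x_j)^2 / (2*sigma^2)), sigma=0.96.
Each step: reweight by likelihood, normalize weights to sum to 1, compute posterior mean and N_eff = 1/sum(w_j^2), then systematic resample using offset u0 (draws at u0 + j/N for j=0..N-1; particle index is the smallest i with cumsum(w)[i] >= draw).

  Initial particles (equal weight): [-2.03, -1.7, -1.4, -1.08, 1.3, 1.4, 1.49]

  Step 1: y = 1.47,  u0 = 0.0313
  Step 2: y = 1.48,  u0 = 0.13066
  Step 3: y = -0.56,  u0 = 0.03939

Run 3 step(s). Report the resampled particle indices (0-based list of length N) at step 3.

step 1: w=[0.0004, 0.0014, 0.0038, 0.0097, 0.3251, 0.3294, 0.3302]  mean=1.3567  Neff=3.0929  idx=[4, 4, 4, 5, 5, 6, 6]
step 2: w=[0.1416, 0.1416, 0.1416, 0.1436, 0.1436, 0.1441, 0.1441]  mean=1.3835  Neff=6.9996  idx=[0, 1, 2, 3, 4, 5, 6]
step 3: w=[0.1677, 0.1677, 0.1677, 0.1363, 0.1363, 0.1121, 0.1121]  mean=1.3699  Neff=6.8170  idx=[0, 1, 1, 2, 3, 4, 6]

resampled_idx = [0, 1, 1, 2, 3, 4, 6]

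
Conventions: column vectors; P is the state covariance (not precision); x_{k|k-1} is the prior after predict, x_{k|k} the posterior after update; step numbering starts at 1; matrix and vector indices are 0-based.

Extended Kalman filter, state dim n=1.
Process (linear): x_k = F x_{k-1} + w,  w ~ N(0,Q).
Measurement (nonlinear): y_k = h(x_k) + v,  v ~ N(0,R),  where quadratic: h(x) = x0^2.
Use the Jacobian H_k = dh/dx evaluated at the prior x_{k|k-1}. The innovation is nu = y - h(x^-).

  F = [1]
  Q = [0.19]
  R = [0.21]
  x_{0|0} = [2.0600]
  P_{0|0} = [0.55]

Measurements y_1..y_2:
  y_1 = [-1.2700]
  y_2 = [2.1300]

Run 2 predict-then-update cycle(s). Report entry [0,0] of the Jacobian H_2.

step 1: x^-=[2.0600]  P^-=[0.7400]  H_jac=[4.1200]  S=[12.7711]  K=[0.2387]  nu=[-5.5136]  x^+=[0.7438]  P^+=[0.0122]
step 2: x^-=[0.7438]  P^-=[0.2022]  H_jac=[1.4875]  S=[0.6573]  K=[0.4575]  nu=[1.5768]  x^+=[1.4651]  P^+=[0.0646]

H_jac[0,0] = 1.4875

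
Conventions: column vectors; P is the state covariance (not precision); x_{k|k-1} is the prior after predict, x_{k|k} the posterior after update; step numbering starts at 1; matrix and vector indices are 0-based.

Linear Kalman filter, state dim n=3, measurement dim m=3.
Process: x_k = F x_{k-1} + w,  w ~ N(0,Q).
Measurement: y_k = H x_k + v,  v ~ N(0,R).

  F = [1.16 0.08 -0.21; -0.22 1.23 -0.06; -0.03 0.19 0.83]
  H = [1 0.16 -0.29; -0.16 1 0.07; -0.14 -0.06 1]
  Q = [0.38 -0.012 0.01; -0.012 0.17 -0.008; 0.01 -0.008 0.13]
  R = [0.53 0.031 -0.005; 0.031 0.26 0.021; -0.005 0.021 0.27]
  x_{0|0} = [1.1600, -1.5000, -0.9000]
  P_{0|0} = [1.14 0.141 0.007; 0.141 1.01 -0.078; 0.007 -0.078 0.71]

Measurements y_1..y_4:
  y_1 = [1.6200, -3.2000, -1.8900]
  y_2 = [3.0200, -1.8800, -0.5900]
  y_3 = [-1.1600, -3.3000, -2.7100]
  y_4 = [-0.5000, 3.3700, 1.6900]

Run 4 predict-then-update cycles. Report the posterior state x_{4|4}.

x_post = [-1.1995, 0.5330, -0.4176]

step 1: x^-=[1.4146, -2.0462, -1.0668]  P^-=[1.9771 0.0245 -0.1026; 0.0245 1.6911 0.1091; -0.1026 0.1091 0.6300]  S=[2.6606 -0.0461 -0.5702; -0.0461 2.0146 0.1308; -0.5702 0.1308 0.9609]  K=[0.7704 -0.1360 0.0793; 0.1030 0.8469 -0.0498; 0.0471 0.0407 0.6862]  nu=[0.2234, -0.8528, -0.7479]  x^+=[1.6434, -2.7082, -1.6042]  P^+=[0.4175 0.0517 0.0763; 0.0517 0.2289 0.0248; 0.0763 0.0248 0.1981]
step 2: x^-=[2.0266, -3.5963, -1.8954]  P^-=[0.9237 -0.0290 0.0502; -0.0290 0.5076 0.0456; 0.0502 0.0456 0.2785]  S=[1.4474 -0.0764 -0.1572; -0.0764 0.8071 0.0714; -0.1572 0.0714 0.5484]  K=[0.6227 -0.1610 0.0584; 0.0575 0.6469 -0.0327; 0.0396 0.0304 0.4974]  nu=[1.0192, 2.1733, 1.3733]  x^+=[2.3917, -2.1768, -1.1058]  P^+=[0.3371 0.0285 0.0582; 0.0285 0.1725 0.0188; 0.0582 0.0188 0.1440]
step 3: x^-=[2.8324, -3.1373, -1.4032]  P^-=[0.8173 -0.0453 0.0389; -0.0453 0.4312 0.0336; 0.0389 0.0336 0.2385]  S=[1.3382 -0.0846 -0.1425; -0.0846 0.7316 0.0629; -0.1425 0.0629 0.5103]  K=[0.5906 -0.1724 0.0436; 0.0453 0.6107 -0.0350; 0.0318 0.0245 0.4585]  nu=[-3.8974, 0.3887, -1.0985]  x^+=[0.4156, -3.0379, -2.0212]  P^+=[0.3188 0.0218 0.0511; 0.0218 0.1618 0.0159; 0.0511 0.0159 0.1323]
step 4: x^-=[0.6636, -3.7068, -2.2673]  P^-=[0.7945 -0.0504 0.0330; -0.0504 0.4179 0.0304; 0.0330 0.0304 0.2295]  S=[1.3164 -0.0876 -0.1428; -0.0876 0.7190 0.0610; -0.1428 0.0610 0.5028]  K=[0.5825 -0.1758 0.0373; 0.0420 0.6037 -0.0367; 0.0285 0.0227 0.4489]  nu=[-1.2280, 7.3417, 3.8278]  x^+=[-1.1995, 0.5330, -0.4176]  P^+=[0.3140 0.0200 0.0486; 0.0200 0.1596 0.0149; 0.0486 0.0149 0.1292]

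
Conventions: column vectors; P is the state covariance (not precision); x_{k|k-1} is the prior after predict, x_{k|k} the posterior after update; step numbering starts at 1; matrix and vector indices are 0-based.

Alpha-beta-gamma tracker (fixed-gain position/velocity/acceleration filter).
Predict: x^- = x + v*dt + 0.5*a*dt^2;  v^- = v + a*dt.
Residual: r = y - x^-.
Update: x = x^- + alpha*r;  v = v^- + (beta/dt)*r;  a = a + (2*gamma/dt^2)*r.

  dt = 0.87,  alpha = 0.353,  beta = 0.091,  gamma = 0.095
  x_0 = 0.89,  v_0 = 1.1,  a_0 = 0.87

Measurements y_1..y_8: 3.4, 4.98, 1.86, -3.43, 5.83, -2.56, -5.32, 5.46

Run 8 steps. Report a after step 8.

step 1: x_pred=2.1763  r=1.2237  x^+=2.6082  v^+=1.9849  a^+=1.1772
step 2: x_pred=4.7806  r=0.1994  x^+=4.8510  v^+=3.0299  a^+=1.2272
step 3: x_pred=7.9515  r=-6.0915  x^+=5.8012  v^+=3.4605  a^+=-0.3019
step 4: x_pred=8.6975  r=-12.1275  x^+=4.4165  v^+=1.9293  a^+=-3.3462
step 5: x_pred=4.8287  r=1.0013  x^+=5.1821  v^+=-0.8771  a^+=-3.0948
step 6: x_pred=3.2478  r=-5.8078  x^+=1.1977  v^+=-4.1771  a^+=-4.5527
step 7: x_pred=-4.1594  r=-1.1606  x^+=-4.5691  v^+=-8.2593  a^+=-4.8441
step 8: x_pred=-13.5879  r=19.0479  x^+=-6.8640  v^+=-10.4813  a^+=-0.0626

a_post = -0.0626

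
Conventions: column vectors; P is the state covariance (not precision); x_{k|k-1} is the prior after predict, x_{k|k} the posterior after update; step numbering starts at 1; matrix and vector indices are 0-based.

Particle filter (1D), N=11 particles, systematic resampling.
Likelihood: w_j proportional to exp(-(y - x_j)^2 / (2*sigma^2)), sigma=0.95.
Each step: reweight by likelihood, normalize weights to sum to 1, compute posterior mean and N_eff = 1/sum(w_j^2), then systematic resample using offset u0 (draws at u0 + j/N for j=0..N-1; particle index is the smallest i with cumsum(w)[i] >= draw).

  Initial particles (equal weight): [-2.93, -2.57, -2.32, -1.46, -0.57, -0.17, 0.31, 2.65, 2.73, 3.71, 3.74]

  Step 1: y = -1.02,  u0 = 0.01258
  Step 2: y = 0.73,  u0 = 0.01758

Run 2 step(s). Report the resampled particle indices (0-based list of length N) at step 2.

resampled_idx = [3, 5, 6, 7, 8, 8, 9, 9, 10, 10, 10]

step 1: w=[0.0365, 0.0728, 0.1081, 0.2476, 0.2464, 0.1847, 0.1035, 0.0002, 0.0001, 0.0000, 0.0000]  mean=-1.0456  Neff=5.3993  idx=[0, 1, 2, 3, 3, 4, 4, 4, 5, 5, 6]
step 2: w=[0.0002, 0.0007, 0.0016, 0.0200, 0.0200, 0.1117, 0.1117, 0.1117, 0.1819, 0.1819, 0.2584]  mean=-0.2373  Neff=5.8394  idx=[3, 5, 6, 7, 8, 8, 9, 9, 10, 10, 10]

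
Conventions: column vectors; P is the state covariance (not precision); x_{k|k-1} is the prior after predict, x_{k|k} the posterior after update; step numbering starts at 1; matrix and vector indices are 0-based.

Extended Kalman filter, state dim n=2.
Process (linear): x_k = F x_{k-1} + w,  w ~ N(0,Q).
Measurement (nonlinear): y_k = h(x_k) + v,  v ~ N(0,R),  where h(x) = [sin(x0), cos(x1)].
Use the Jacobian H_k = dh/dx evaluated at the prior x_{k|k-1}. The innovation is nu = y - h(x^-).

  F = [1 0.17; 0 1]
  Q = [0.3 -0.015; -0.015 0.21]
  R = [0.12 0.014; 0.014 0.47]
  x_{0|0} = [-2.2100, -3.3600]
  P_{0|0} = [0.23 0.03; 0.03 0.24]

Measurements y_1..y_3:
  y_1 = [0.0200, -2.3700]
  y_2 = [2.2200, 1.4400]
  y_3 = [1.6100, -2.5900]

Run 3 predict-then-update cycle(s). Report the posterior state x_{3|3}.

step 1: x^-=[-2.7812, -3.3600]  P^-=[0.5471 0.0558; 0.0558 0.4500]  H_jac=[-0.9358 0.0000; 0.0000 -0.2167]  S=[0.5991 0.0253; 0.0253 0.4911]  K=[-0.8554 0.0195; -0.0789 -0.1945]  nu=[0.3726, -1.3938]  x^+=[-3.1271, -3.1184]  P^+=[0.1094 0.0130; 0.0130 0.4269]
step 2: x^-=[-3.6572, -3.1184]  P^-=[0.4262 0.0706; 0.0706 0.6369]  H_jac=[-0.8700 0.0000; 0.0000 0.0232]  S=[0.4426 0.0126; 0.0126 0.4703]  K=[-0.8385 0.0259; -0.1398 0.0352]  nu=[1.7269, 2.4397]  x^+=[-5.0421, -3.2740]  P^+=[0.1152 0.0187; 0.0187 0.6278]
step 3: x^-=[-5.5987, -3.2740]  P^-=[0.4398 0.1104; 0.1104 0.8378]  H_jac=[0.7747 0.0000; 0.0000 -0.1320]  S=[0.3839 0.0027; 0.0027 0.4846]  K=[0.8876 -0.0350; 0.2245 -0.2295]  nu=[0.9777, -1.5988]  x^+=[-4.6748, -2.6876]  P^+=[0.1369 0.0306; 0.0306 0.7932]

x_post = [-4.6748, -2.6876]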